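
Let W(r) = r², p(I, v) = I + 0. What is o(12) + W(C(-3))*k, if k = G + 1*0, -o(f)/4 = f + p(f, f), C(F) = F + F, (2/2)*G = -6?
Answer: -312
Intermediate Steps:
G = -6
C(F) = 2*F
p(I, v) = I
o(f) = -8*f (o(f) = -4*(f + f) = -8*f)
k = -6 (k = -6 + 1*0 = -6 + 0 = -6)
o(12) + W(C(-3))*k = -8*12 + (2*(-3))²*(-6) = -96 + (-6)²*(-6) = -96 + 36*(-6) = -96 - 216 = -312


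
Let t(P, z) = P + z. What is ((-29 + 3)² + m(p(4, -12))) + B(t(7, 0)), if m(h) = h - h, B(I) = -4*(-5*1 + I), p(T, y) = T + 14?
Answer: 668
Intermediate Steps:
p(T, y) = 14 + T
B(I) = 20 - 4*I (B(I) = -4*(-5 + I) = 20 - 4*I)
m(h) = 0
((-29 + 3)² + m(p(4, -12))) + B(t(7, 0)) = ((-29 + 3)² + 0) + (20 - 4*(7 + 0)) = ((-26)² + 0) + (20 - 4*7) = (676 + 0) + (20 - 28) = 676 - 8 = 668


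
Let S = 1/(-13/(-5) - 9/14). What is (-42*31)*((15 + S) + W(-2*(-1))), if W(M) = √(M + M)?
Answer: -3123498/137 ≈ -22799.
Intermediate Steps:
W(M) = √2*√M (W(M) = √(2*M) = √2*√M)
S = 70/137 (S = 1/(-13*(-⅕) - 9*1/14) = 1/(13/5 - 9/14) = 1/(137/70) = 1*(70/137) = 70/137 ≈ 0.51095)
(-42*31)*((15 + S) + W(-2*(-1))) = (-42*31)*((15 + 70/137) + √2*√(-2*(-1))) = -1302*(2125/137 + √2*√2) = -1302*(2125/137 + 2) = -1302*2399/137 = -3123498/137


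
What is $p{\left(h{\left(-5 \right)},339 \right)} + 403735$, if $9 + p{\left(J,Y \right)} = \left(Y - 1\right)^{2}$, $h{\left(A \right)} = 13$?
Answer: $517970$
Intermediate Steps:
$p{\left(J,Y \right)} = -9 + \left(-1 + Y\right)^{2}$ ($p{\left(J,Y \right)} = -9 + \left(Y - 1\right)^{2} = -9 + \left(-1 + Y\right)^{2}$)
$p{\left(h{\left(-5 \right)},339 \right)} + 403735 = \left(-9 + \left(-1 + 339\right)^{2}\right) + 403735 = \left(-9 + 338^{2}\right) + 403735 = \left(-9 + 114244\right) + 403735 = 114235 + 403735 = 517970$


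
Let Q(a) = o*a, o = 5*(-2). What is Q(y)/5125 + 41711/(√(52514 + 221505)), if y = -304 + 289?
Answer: 6/205 + 41711*√274019/274019 ≈ 79.711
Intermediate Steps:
o = -10
y = -15
Q(a) = -10*a
Q(y)/5125 + 41711/(√(52514 + 221505)) = -10*(-15)/5125 + 41711/(√(52514 + 221505)) = 150*(1/5125) + 41711/(√274019) = 6/205 + 41711*(√274019/274019) = 6/205 + 41711*√274019/274019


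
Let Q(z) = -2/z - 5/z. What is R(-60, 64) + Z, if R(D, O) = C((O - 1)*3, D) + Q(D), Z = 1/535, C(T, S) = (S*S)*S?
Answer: -1386719239/6420 ≈ -2.1600e+5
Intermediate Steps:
Q(z) = -7/z
C(T, S) = S³ (C(T, S) = S²*S = S³)
Z = 1/535 ≈ 0.0018692
R(D, O) = D³ - 7/D
R(-60, 64) + Z = (-7 + (-60)⁴)/(-60) + 1/535 = -(-7 + 12960000)/60 + 1/535 = -1/60*12959993 + 1/535 = -12959993/60 + 1/535 = -1386719239/6420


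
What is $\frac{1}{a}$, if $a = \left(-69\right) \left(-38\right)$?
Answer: $\frac{1}{2622} \approx 0.00038139$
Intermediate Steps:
$a = 2622$
$\frac{1}{a} = \frac{1}{2622}$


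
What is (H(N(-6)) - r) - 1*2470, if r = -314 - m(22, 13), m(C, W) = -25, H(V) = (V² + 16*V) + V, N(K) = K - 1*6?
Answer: -2241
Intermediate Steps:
N(K) = -6 + K (N(K) = K - 6 = -6 + K)
H(V) = V² + 17*V
r = -289 (r = -314 - 1*(-25) = -314 + 25 = -289)
(H(N(-6)) - r) - 1*2470 = ((-6 - 6)*(17 + (-6 - 6)) - 1*(-289)) - 1*2470 = (-12*(17 - 12) + 289) - 2470 = (-12*5 + 289) - 2470 = (-60 + 289) - 2470 = 229 - 2470 = -2241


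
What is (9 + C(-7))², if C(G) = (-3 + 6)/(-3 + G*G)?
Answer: 173889/2116 ≈ 82.178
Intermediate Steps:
C(G) = 3/(-3 + G²)
(9 + C(-7))² = (9 + 3/(-3 + (-7)²))² = (9 + 3/(-3 + 49))² = (9 + 3/46)² = (417/46)² = 173889/2116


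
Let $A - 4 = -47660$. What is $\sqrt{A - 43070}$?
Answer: $i \sqrt{90726} \approx 301.21 i$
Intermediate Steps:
$A = -47656$ ($A = 4 - 47660 = -47656$)
$\sqrt{A - 43070} = \sqrt{-47656 - 43070} = \sqrt{-90726} = i \sqrt{90726}$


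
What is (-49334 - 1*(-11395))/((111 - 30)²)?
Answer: -37939/6561 ≈ -5.7825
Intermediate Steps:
(-49334 - 1*(-11395))/((111 - 30)²) = (-49334 + 11395)/(81²) = -37939/6561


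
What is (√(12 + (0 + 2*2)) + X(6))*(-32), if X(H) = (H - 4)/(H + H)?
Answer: -400/3 ≈ -133.33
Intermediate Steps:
X(H) = (-4 + H)/(2*H) (X(H) = (-4 + H)/((2*H)) = (-4 + H)*(1/(2*H)) = (-4 + H)/(2*H))
(√(12 + (0 + 2*2)) + X(6))*(-32) = (√(12 + (0 + 2*2)) + (½)*(-4 + 6)/6)*(-32) = (√(12 + (0 + 4)) + (½)*(⅙)*2)*(-32) = (√(12 + 4) + ⅙)*(-32) = (√16 + ⅙)*(-32) = (4 + ⅙)*(-32) = (25/6)*(-32) = -400/3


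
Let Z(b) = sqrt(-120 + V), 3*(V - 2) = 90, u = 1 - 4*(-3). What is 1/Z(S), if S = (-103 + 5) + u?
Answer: -I*sqrt(22)/44 ≈ -0.1066*I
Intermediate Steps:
u = 13 (u = 1 + 12 = 13)
V = 32 (V = 2 + (1/3)*90 = 2 + 30 = 32)
S = -85 (S = (-103 + 5) + 13 = -98 + 13 = -85)
Z(b) = 2*I*sqrt(22) (Z(b) = sqrt(-120 + 32) = sqrt(-88) = 2*I*sqrt(22))
1/Z(S) = 1/(2*I*sqrt(22)) = -I*sqrt(22)/44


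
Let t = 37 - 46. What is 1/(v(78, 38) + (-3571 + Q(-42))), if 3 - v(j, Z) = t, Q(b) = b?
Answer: -1/3601 ≈ -0.00027770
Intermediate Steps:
t = -9
v(j, Z) = 12 (v(j, Z) = 3 - 1*(-9) = 3 + 9 = 12)
1/(v(78, 38) + (-3571 + Q(-42))) = 1/(12 + (-3571 - 42)) = 1/(12 - 3613) = 1/(-3601) = -1/3601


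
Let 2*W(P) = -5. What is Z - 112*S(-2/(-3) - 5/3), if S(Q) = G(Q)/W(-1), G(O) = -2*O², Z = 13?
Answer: -383/5 ≈ -76.600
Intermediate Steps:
W(P) = -5/2 (W(P) = (½)*(-5) = -5/2)
S(Q) = 4*Q²/5 (S(Q) = (-2*Q²)/(-5/2) = -2*Q²*(-⅖) = 4*Q²/5)
Z - 112*S(-2/(-3) - 5/3) = 13 - 448*(-2/(-3) - 5/3)²/5 = 13 - 448*(-2*(-⅓) - 5*⅓)²/5 = 13 - 448*(⅔ - 5/3)²/5 = 13 - 448*(-1)²/5 = 13 - 448/5 = -383/5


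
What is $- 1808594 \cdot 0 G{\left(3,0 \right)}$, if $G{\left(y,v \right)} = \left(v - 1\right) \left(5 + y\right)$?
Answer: $0$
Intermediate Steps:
$G{\left(y,v \right)} = \left(-1 + v\right) \left(5 + y\right)$
$- 1808594 \cdot 0 G{\left(3,0 \right)} = - 1808594 \cdot 0 \left(-5 - 3 + 5 \cdot 0 + 0 \cdot 3\right) = - 1808594 \cdot 0 \left(-5 - 3 + 0 + 0\right) = - 1808594 \cdot 0 \left(-8\right) = \left(-1808594\right) 0 = 0$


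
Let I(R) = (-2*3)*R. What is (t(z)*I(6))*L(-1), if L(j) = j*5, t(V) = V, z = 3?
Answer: 540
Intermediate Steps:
I(R) = -6*R
L(j) = 5*j
(t(z)*I(6))*L(-1) = (3*(-6*6))*(5*(-1)) = (3*(-36))*(-5) = -108*(-5) = 540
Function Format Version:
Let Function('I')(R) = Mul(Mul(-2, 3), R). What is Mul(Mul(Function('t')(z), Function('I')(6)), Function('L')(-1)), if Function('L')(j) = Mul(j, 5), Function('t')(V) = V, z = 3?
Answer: 540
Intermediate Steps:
Function('I')(R) = Mul(-6, R)
Function('L')(j) = Mul(5, j)
Mul(Mul(Function('t')(z), Function('I')(6)), Function('L')(-1)) = Mul(Mul(3, Mul(-6, 6)), Mul(5, -1)) = Mul(Mul(3, -36), -5) = Mul(-108, -5) = 540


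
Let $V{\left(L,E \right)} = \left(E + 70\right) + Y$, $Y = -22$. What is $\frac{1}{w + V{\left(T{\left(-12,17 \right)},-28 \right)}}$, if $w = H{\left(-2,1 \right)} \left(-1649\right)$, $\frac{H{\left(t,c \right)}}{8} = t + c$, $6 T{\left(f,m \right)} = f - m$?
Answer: $\frac{1}{13212} \approx 7.5689 \cdot 10^{-5}$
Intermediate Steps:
$T{\left(f,m \right)} = - \frac{m}{6} + \frac{f}{6}$ ($T{\left(f,m \right)} = \frac{f - m}{6} = - \frac{m}{6} + \frac{f}{6}$)
$H{\left(t,c \right)} = 8 c + 8 t$ ($H{\left(t,c \right)} = 8 \left(t + c\right) = 8 \left(c + t\right) = 8 c + 8 t$)
$V{\left(L,E \right)} = 48 + E$ ($V{\left(L,E \right)} = \left(E + 70\right) - 22 = \left(70 + E\right) - 22 = 48 + E$)
$w = 13192$ ($w = \left(8 \cdot 1 + 8 \left(-2\right)\right) \left(-1649\right) = \left(8 - 16\right) \left(-1649\right) = \left(-8\right) \left(-1649\right) = 13192$)
$\frac{1}{w + V{\left(T{\left(-12,17 \right)},-28 \right)}} = \frac{1}{13192 + \left(48 - 28\right)} = \frac{1}{13192 + 20} = \frac{1}{13212}$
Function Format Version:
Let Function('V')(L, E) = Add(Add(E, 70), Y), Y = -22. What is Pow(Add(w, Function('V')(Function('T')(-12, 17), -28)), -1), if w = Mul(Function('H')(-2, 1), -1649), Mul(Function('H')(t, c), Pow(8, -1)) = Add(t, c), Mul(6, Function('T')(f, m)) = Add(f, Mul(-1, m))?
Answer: Rational(1, 13212) ≈ 7.5689e-5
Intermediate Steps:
Function('T')(f, m) = Add(Mul(Rational(-1, 6), m), Mul(Rational(1, 6), f)) (Function('T')(f, m) = Mul(Rational(1, 6), Add(f, Mul(-1, m))) = Add(Mul(Rational(-1, 6), m), Mul(Rational(1, 6), f)))
Function('H')(t, c) = Add(Mul(8, c), Mul(8, t)) (Function('H')(t, c) = Mul(8, Add(t, c)) = Mul(8, Add(c, t)) = Add(Mul(8, c), Mul(8, t)))
Function('V')(L, E) = Add(48, E) (Function('V')(L, E) = Add(Add(E, 70), -22) = Add(Add(70, E), -22) = Add(48, E))
w = 13192 (w = Mul(Add(Mul(8, 1), Mul(8, -2)), -1649) = Mul(Add(8, -16), -1649) = Mul(-8, -1649) = 13192)
Pow(Add(w, Function('V')(Function('T')(-12, 17), -28)), -1) = Pow(Add(13192, Add(48, -28)), -1) = Pow(Add(13192, 20), -1) = Pow(13212, -1) = Rational(1, 13212)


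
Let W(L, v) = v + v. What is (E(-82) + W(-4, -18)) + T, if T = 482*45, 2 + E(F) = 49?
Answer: 21701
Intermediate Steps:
W(L, v) = 2*v
E(F) = 47 (E(F) = -2 + 49 = 47)
T = 21690
(E(-82) + W(-4, -18)) + T = (47 + 2*(-18)) + 21690 = (47 - 36) + 21690 = 11 + 21690 = 21701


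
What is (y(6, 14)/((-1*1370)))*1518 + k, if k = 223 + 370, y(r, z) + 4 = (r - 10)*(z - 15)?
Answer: 593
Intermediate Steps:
y(r, z) = -4 + (-15 + z)*(-10 + r) (y(r, z) = -4 + (r - 10)*(z - 15) = -4 + (-10 + r)*(-15 + z) = -4 + (-15 + z)*(-10 + r))
k = 593
(y(6, 14)/((-1*1370)))*1518 + k = ((146 - 15*6 - 10*14 + 6*14)/((-1*1370)))*1518 + 593 = ((146 - 90 - 140 + 84)/(-1370))*1518 + 593 = (0*(-1/1370))*1518 + 593 = 0*1518 + 593 = 0 + 593 = 593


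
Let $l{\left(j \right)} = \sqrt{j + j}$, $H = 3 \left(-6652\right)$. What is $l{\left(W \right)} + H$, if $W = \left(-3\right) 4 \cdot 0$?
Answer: $-19956$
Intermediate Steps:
$H = -19956$
$W = 0$ ($W = \left(-12\right) 0 = 0$)
$l{\left(j \right)} = \sqrt{2} \sqrt{j}$ ($l{\left(j \right)} = \sqrt{2 j} = \sqrt{2} \sqrt{j}$)
$l{\left(W \right)} + H = \sqrt{2} \sqrt{0} - 19956 = \sqrt{2} \cdot 0 - 19956 = 0 - 19956 = -19956$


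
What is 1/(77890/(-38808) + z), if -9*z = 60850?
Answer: -19404/131231545 ≈ -0.00014786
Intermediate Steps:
z = -60850/9 (z = -⅑*60850 = -60850/9 ≈ -6761.1)
1/(77890/(-38808) + z) = 1/(77890/(-38808) - 60850/9) = 1/(77890*(-1/38808) - 60850/9) = 1/(-38945/19404 - 60850/9) = 1/(-131231545/19404) = -19404/131231545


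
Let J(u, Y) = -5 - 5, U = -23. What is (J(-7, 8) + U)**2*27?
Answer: 29403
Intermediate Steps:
J(u, Y) = -10
(J(-7, 8) + U)**2*27 = (-10 - 23)**2*27 = (-33)**2*27 = 1089*27 = 29403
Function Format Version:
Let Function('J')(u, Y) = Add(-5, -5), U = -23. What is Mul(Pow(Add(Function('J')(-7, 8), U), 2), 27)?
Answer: 29403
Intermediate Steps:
Function('J')(u, Y) = -10
Mul(Pow(Add(Function('J')(-7, 8), U), 2), 27) = Mul(Pow(Add(-10, -23), 2), 27) = Mul(Pow(-33, 2), 27) = Mul(1089, 27) = 29403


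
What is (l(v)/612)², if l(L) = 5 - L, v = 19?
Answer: 49/93636 ≈ 0.00052330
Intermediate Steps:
(l(v)/612)² = ((5 - 1*19)/612)² = ((5 - 19)*(1/612))² = (-14*1/612)² = (-7/306)² = 49/93636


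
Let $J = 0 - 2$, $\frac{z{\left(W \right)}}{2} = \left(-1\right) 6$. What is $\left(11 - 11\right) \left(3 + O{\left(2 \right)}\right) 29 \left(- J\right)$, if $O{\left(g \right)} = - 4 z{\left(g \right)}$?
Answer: $0$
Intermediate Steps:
$z{\left(W \right)} = -12$ ($z{\left(W \right)} = 2 \left(\left(-1\right) 6\right) = 2 \left(-6\right) = -12$)
$O{\left(g \right)} = 48$ ($O{\left(g \right)} = \left(-4\right) \left(-12\right) = 48$)
$J = -2$
$\left(11 - 11\right) \left(3 + O{\left(2 \right)}\right) 29 \left(- J\right) = \left(11 - 11\right) \left(3 + 48\right) 29 \left(\left(-1\right) \left(-2\right)\right) = 0 \cdot 51 \cdot 29 \cdot 2 = 0 \cdot 29 \cdot 2 = 0 \cdot 2 = 0$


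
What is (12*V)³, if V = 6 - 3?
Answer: 46656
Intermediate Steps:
V = 3
(12*V)³ = (12*3)³ = 36³ = 46656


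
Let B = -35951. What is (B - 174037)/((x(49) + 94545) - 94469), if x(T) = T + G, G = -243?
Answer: 104994/59 ≈ 1779.6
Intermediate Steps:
x(T) = -243 + T (x(T) = T - 243 = -243 + T)
(B - 174037)/((x(49) + 94545) - 94469) = (-35951 - 174037)/(((-243 + 49) + 94545) - 94469) = -209988/((-194 + 94545) - 94469) = -209988/(94351 - 94469) = -209988/(-118) = -209988*(-1/118) = 104994/59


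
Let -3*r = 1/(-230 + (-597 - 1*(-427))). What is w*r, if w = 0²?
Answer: 0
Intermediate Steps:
w = 0
r = 1/1200 (r = -1/(3*(-230 + (-597 - 1*(-427)))) = -1/(3*(-230 + (-597 + 427))) = -1/(3*(-230 - 170)) = -⅓/(-400) = -⅓*(-1/400) = 1/1200 ≈ 0.00083333)
w*r = 0*(1/1200) = 0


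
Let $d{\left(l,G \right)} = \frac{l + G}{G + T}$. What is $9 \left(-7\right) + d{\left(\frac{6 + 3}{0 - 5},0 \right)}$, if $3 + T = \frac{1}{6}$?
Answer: $- \frac{5301}{85} \approx -62.365$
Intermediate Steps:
$T = - \frac{17}{6}$ ($T = -3 + \frac{1}{6} = - \frac{17}{6} \approx -2.8333$)
$d{\left(l,G \right)} = \frac{G + l}{- \frac{17}{6} + G}$ ($d{\left(l,G \right)} = \frac{l + G}{G - \frac{17}{6}} = \frac{G + l}{- \frac{17}{6} + G}$)
$9 \left(-7\right) + d{\left(\frac{6 + 3}{0 - 5},0 \right)} = 9 \left(-7\right) + \frac{6 \left(0 + \frac{6 + 3}{0 - 5}\right)}{-17 + 6 \cdot 0} = -63 + \frac{6 \left(0 + \frac{9}{-5}\right)}{-17 + 0} = -63 + \frac{6 \left(0 + 9 \left(- \frac{1}{5}\right)\right)}{-17} = -63 + 6 \left(- \frac{1}{17}\right) \left(0 - \frac{9}{5}\right) = -63 + 6 \left(- \frac{1}{17}\right) \left(- \frac{9}{5}\right) = -63 + \frac{54}{85} = - \frac{5301}{85}$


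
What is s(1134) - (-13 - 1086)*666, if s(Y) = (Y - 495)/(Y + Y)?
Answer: 184447439/252 ≈ 7.3193e+5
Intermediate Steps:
s(Y) = (-495 + Y)/(2*Y) (s(Y) = (-495 + Y)/((2*Y)) = (-495 + Y)*(1/(2*Y)) = (-495 + Y)/(2*Y))
s(1134) - (-13 - 1086)*666 = (½)*(-495 + 1134)/1134 - (-13 - 1086)*666 = (½)*(1/1134)*639 - (-1099)*666 = 71/252 - 1*(-731934) = 71/252 + 731934 = 184447439/252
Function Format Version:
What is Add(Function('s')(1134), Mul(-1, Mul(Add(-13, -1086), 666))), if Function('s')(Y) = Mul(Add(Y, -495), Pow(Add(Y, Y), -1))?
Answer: Rational(184447439, 252) ≈ 7.3193e+5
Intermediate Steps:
Function('s')(Y) = Mul(Rational(1, 2), Pow(Y, -1), Add(-495, Y)) (Function('s')(Y) = Mul(Add(-495, Y), Pow(Mul(2, Y), -1)) = Mul(Add(-495, Y), Mul(Rational(1, 2), Pow(Y, -1))) = Mul(Rational(1, 2), Pow(Y, -1), Add(-495, Y)))
Add(Function('s')(1134), Mul(-1, Mul(Add(-13, -1086), 666))) = Add(Mul(Rational(1, 2), Pow(1134, -1), Add(-495, 1134)), Mul(-1, Mul(Add(-13, -1086), 666))) = Add(Mul(Rational(1, 2), Rational(1, 1134), 639), Mul(-1, Mul(-1099, 666))) = Add(Rational(71, 252), Mul(-1, -731934)) = Add(Rational(71, 252), 731934) = Rational(184447439, 252)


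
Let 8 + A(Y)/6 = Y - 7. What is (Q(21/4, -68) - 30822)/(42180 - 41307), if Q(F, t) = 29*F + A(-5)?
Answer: -41053/1164 ≈ -35.269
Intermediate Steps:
A(Y) = -90 + 6*Y (A(Y) = -48 + 6*(Y - 7) = -48 + 6*(-7 + Y) = -48 + (-42 + 6*Y) = -90 + 6*Y)
Q(F, t) = -120 + 29*F (Q(F, t) = 29*F + (-90 + 6*(-5)) = 29*F + (-90 - 30) = 29*F - 120 = -120 + 29*F)
(Q(21/4, -68) - 30822)/(42180 - 41307) = ((-120 + 29*(21/4)) - 30822)/(42180 - 41307) = ((-120 + 29*(21*(¼))) - 30822)/873 = ((-120 + 29*(21/4)) - 30822)*(1/873) = ((-120 + 609/4) - 30822)*(1/873) = (129/4 - 30822)*(1/873) = -123159/4*1/873 = -41053/1164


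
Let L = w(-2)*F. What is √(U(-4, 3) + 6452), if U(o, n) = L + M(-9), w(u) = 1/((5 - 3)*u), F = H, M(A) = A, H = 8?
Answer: √6441 ≈ 80.256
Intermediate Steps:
F = 8
w(u) = 1/(2*u)
L = -2 (L = ((½)/(-2))*8 = ((½)*(-½))*8 = -¼*8 = -2)
U(o, n) = -11 (U(o, n) = -2 - 9 = -11)
√(U(-4, 3) + 6452) = √(-11 + 6452) = √6441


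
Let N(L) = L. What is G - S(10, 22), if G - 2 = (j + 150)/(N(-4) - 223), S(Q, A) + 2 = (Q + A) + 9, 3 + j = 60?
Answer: -8606/227 ≈ -37.912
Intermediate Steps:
j = 57 (j = -3 + 60 = 57)
S(Q, A) = 7 + A + Q (S(Q, A) = -2 + ((Q + A) + 9) = -2 + ((A + Q) + 9) = -2 + (9 + A + Q) = 7 + A + Q)
G = 247/227 (G = 2 + (57 + 150)/(-4 - 223) = 2 + 207/(-227) = 2 + 207*(-1/227) = 2 - 207/227 = 247/227 ≈ 1.0881)
G - S(10, 22) = 247/227 - (7 + 22 + 10) = 247/227 - 1*39 = 247/227 - 39 = -8606/227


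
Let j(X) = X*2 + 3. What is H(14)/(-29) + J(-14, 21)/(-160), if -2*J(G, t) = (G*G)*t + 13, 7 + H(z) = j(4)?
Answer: 118461/9280 ≈ 12.765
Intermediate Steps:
j(X) = 3 + 2*X (j(X) = 2*X + 3 = 3 + 2*X)
H(z) = 4 (H(z) = -7 + (3 + 2*4) = -7 + (3 + 8) = -7 + 11 = 4)
J(G, t) = -13/2 - t*G**2/2 (J(G, t) = -((G*G)*t + 13)/2 = -(G**2*t + 13)/2 = -(t*G**2 + 13)/2 = -(13 + t*G**2)/2 = -13/2 - t*G**2/2)
H(14)/(-29) + J(-14, 21)/(-160) = 4/(-29) + (-13/2 - 1/2*21*(-14)**2)/(-160) = 4*(-1/29) + (-13/2 - 1/2*21*196)*(-1/160) = -4/29 + (-13/2 - 2058)*(-1/160) = -4/29 - 4129/2*(-1/160) = -4/29 + 4129/320 = 118461/9280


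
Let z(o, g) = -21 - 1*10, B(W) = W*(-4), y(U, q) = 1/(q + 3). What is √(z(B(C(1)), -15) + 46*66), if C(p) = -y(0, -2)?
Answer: √3005 ≈ 54.818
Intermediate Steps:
y(U, q) = 1/(3 + q)
C(p) = -1 (C(p) = -1/(3 - 2) = -1/1 = -1*1 = -1)
B(W) = -4*W
z(o, g) = -31 (z(o, g) = -21 - 10 = -31)
√(z(B(C(1)), -15) + 46*66) = √(-31 + 46*66) = √(-31 + 3036) = √3005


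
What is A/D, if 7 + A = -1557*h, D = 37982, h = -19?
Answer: 14788/18991 ≈ 0.77868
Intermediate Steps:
A = 29576 (A = -7 - 1557*(-19) = -7 + 29583 = 29576)
A/D = 29576/37982 = 29576*(1/37982) = 14788/18991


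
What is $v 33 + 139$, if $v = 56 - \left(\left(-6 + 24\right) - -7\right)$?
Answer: $1162$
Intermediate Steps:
$v = 31$ ($v = 56 - \left(18 + 7\right) = 56 - 25 = 31$)
$v 33 + 139 = 31 \cdot 33 + 139 = 1023 + 139 = 1162$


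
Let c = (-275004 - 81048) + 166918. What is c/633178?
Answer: -94567/316589 ≈ -0.29871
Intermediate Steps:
c = -189134 (c = -356052 + 166918 = -189134)
c/633178 = -189134/633178 = -189134*1/633178 = -94567/316589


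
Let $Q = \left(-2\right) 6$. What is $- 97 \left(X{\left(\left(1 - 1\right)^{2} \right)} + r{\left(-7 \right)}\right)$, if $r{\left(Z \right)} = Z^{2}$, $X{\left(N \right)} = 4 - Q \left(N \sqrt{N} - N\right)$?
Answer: $-5141$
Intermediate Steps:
$Q = -12$
$X{\left(N \right)} = 4 - 12 N + 12 N^{\frac{3}{2}}$ ($X{\left(N \right)} = 4 - - 12 \left(N \sqrt{N} - N\right) = 4 - - 12 \left(N^{\frac{3}{2}} - N\right) = 4 - \left(- 12 N^{\frac{3}{2}} + 12 N\right) = 4 + \left(- 12 N + 12 N^{\frac{3}{2}}\right) = 4 - 12 N + 12 N^{\frac{3}{2}}$)
$- 97 \left(X{\left(\left(1 - 1\right)^{2} \right)} + r{\left(-7 \right)}\right) = - 97 \left(\left(4 - 12 \left(1 - 1\right)^{2} + 12 \left(\left(1 - 1\right)^{2}\right)^{\frac{3}{2}}\right) + \left(-7\right)^{2}\right) = - 97 \left(\left(4 - 12 \cdot 0^{2} + 12 \left(0^{2}\right)^{\frac{3}{2}}\right) + 49\right) = - 97 \left(\left(4 - 0 + 12 \cdot 0^{\frac{3}{2}}\right) + 49\right) = - 97 \left(\left(4 + 0 + 12 \cdot 0\right) + 49\right) = - 97 \left(\left(4 + 0 + 0\right) + 49\right) = - 97 \left(4 + 49\right) = \left(-97\right) 53 = -5141$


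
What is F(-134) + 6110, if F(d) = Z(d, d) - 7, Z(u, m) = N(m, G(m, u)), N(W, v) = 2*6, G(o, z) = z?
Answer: 6115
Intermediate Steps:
N(W, v) = 12
Z(u, m) = 12
F(d) = 5 (F(d) = 12 - 7 = 5)
F(-134) + 6110 = 5 + 6110 = 6115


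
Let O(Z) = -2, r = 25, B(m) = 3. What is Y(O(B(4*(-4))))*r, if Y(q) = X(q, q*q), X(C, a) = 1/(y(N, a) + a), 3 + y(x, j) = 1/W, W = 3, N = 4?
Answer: 75/4 ≈ 18.750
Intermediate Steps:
y(x, j) = -8/3 (y(x, j) = -3 + 1/3 = -3 + ⅓ = -8/3)
X(C, a) = 1/(-8/3 + a)
Y(q) = 3/(-8 + 3*q²) (Y(q) = 3/(-8 + 3*(q*q)) = 3/(-8 + 3*q²))
Y(O(B(4*(-4))))*r = (3/(-8 + 3*(-2)²))*25 = (3/(-8 + 3*4))*25 = (3/(-8 + 12))*25 = (3/4)*25 = (3*(¼))*25 = (¾)*25 = 75/4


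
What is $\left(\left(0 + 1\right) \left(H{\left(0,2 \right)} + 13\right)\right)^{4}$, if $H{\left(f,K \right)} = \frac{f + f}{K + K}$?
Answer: $28561$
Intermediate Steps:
$H{\left(f,K \right)} = \frac{f}{K}$ ($H{\left(f,K \right)} = \frac{2 f}{2 K} = 2 f \frac{1}{2 K} = \frac{f}{K}$)
$\left(\left(0 + 1\right) \left(H{\left(0,2 \right)} + 13\right)\right)^{4} = \left(\left(0 + 1\right) \left(\frac{0}{2} + 13\right)\right)^{4} = \left(1 \left(0 \cdot \frac{1}{2} + 13\right)\right)^{4} = \left(1 \left(0 + 13\right)\right)^{4} = \left(1 \cdot 13\right)^{4} = 13^{4} = 28561$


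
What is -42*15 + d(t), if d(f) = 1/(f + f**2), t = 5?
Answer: -18899/30 ≈ -629.97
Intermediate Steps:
-42*15 + d(t) = -42*15 + 1/(5*(1 + 5)) = -630 + (1/5)/6 = -630 + (1/5)*(1/6) = -630 + 1/30 = -18899/30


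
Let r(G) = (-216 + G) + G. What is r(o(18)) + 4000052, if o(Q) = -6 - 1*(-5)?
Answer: 3999834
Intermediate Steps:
o(Q) = -1 (o(Q) = -6 + 5 = -1)
r(G) = -216 + 2*G
r(o(18)) + 4000052 = (-216 + 2*(-1)) + 4000052 = (-216 - 2) + 4000052 = -218 + 4000052 = 3999834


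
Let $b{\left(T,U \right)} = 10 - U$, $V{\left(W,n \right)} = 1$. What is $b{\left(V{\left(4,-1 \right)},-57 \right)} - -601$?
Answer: $668$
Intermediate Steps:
$b{\left(V{\left(4,-1 \right)},-57 \right)} - -601 = \left(10 - -57\right) - -601 = \left(10 + 57\right) + 601 = 67 + 601 = 668$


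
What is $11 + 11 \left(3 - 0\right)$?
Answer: $44$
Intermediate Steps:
$11 + 11 \left(3 - 0\right) = 11 + 11 \left(3 + 0\right) = 11 + 11 \cdot 3 = 11 + 33 = 44$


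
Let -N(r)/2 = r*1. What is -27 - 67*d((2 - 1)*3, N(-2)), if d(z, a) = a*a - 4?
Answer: -831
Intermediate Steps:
N(r) = -2*r
d(z, a) = -4 + a² (d(z, a) = a² - 4 = -4 + a²)
-27 - 67*d((2 - 1)*3, N(-2)) = -27 - 67*(-4 + (-2*(-2))²) = -27 - 67*(-4 + 4²) = -27 - 67*(-4 + 16) = -27 - 67*12 = -27 - 804 = -831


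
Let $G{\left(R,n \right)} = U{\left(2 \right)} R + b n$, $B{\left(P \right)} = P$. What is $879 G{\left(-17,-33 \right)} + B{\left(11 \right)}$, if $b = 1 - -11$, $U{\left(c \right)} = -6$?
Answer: $-258415$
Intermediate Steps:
$b = 12$ ($b = 1 + 11 = 12$)
$G{\left(R,n \right)} = - 6 R + 12 n$
$879 G{\left(-17,-33 \right)} + B{\left(11 \right)} = 879 \left(\left(-6\right) \left(-17\right) + 12 \left(-33\right)\right) + 11 = 879 \left(102 - 396\right) + 11 = 879 \left(-294\right) + 11 = -258426 + 11 = -258415$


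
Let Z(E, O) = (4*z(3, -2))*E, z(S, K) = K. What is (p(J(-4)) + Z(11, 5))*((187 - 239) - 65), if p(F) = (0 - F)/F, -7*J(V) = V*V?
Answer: 10413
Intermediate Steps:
J(V) = -V**2/7 (J(V) = -V*V/7 = -V**2/7)
Z(E, O) = -8*E (Z(E, O) = (4*(-2))*E = -8*E)
p(F) = -1 (p(F) = (-F)/F = -1)
(p(J(-4)) + Z(11, 5))*((187 - 239) - 65) = (-1 - 8*11)*((187 - 239) - 65) = (-1 - 88)*(-52 - 65) = -89*(-117) = 10413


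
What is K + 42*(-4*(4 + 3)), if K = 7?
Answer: -1169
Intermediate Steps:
K + 42*(-4*(4 + 3)) = 7 + 42*(-4*(4 + 3)) = 7 + 42*(-4*7) = 7 + 42*(-28) = 7 - 1176 = -1169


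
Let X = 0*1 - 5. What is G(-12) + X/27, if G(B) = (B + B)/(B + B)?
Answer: 22/27 ≈ 0.81481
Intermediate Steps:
X = -5 (X = 0 - 5 = -5)
G(B) = 1 (G(B) = (2*B)/((2*B)) = (2*B)*(1/(2*B)) = 1)
G(-12) + X/27 = 1 - 5/27 = 22/27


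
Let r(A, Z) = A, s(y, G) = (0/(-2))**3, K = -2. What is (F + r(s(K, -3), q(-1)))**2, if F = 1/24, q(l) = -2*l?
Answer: 1/576 ≈ 0.0017361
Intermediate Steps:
s(y, G) = 0 (s(y, G) = (0*(-1/2))**3 = 0**3 = 0)
F = 1/24 ≈ 0.041667
(F + r(s(K, -3), q(-1)))**2 = (1/24 + 0)**2 = (1/24)**2 = 1/576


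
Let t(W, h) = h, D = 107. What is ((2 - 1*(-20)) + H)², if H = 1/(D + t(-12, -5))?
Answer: 5040025/10404 ≈ 484.43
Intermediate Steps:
H = 1/102 (H = 1/(107 - 5) = 1/102 ≈ 0.0098039)
((2 - 1*(-20)) + H)² = ((2 - 1*(-20)) + 1/102)² = ((2 + 20) + 1/102)² = (22 + 1/102)² = (2245/102)² = 5040025/10404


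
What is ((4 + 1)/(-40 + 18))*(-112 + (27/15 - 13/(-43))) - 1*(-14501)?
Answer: 624617/43 ≈ 14526.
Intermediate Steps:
((4 + 1)/(-40 + 18))*(-112 + (27/15 - 13/(-43))) - 1*(-14501) = (5/(-22))*(-112 + (27*(1/15) - 13*(-1/43))) + 14501 = (5*(-1/22))*(-112 + (9/5 + 13/43)) + 14501 = -5*(-112 + 452/215)/22 + 14501 = -5/22*(-23628/215) + 14501 = 1074/43 + 14501 = 624617/43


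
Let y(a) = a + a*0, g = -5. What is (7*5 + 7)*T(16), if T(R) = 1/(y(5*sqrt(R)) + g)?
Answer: 14/5 ≈ 2.8000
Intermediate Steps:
y(a) = a (y(a) = a + 0 = a)
T(R) = 1/(-5 + 5*sqrt(R)) (T(R) = 1/(5*sqrt(R) - 5) = 1/(-5 + 5*sqrt(R)))
(7*5 + 7)*T(16) = (7*5 + 7)*(1/(5*(-1 + sqrt(16)))) = (35 + 7)*(1/(5*(-1 + 4))) = 42*((1/5)/3) = 42*((1/5)*(1/3)) = 42*(1/15) = 14/5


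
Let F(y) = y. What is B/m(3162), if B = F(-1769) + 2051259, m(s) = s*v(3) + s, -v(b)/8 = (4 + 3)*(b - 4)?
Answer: 1024745/90117 ≈ 11.371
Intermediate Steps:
v(b) = 224 - 56*b (v(b) = -8*(4 + 3)*(b - 4) = -56*(-4 + b) = -8*(-28 + 7*b) = 224 - 56*b)
m(s) = 57*s (m(s) = s*(224 - 56*3) + s = s*(224 - 168) + s = s*56 + s = 56*s + s = 57*s)
B = 2049490 (B = -1769 + 2051259 = 2049490)
B/m(3162) = 2049490/((57*3162)) = 2049490/180234 = 2049490*(1/180234) = 1024745/90117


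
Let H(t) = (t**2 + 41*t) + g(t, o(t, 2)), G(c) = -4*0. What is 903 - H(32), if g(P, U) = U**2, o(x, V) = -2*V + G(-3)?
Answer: -1449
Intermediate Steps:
G(c) = 0
o(x, V) = -2*V (o(x, V) = -2*V + 0 = -2*V)
H(t) = 16 + t**2 + 41*t (H(t) = (t**2 + 41*t) + (-2*2)**2 = (t**2 + 41*t) + (-4)**2 = (t**2 + 41*t) + 16 = 16 + t**2 + 41*t)
903 - H(32) = 903 - (16 + 32**2 + 41*32) = 903 - (16 + 1024 + 1312) = 903 - 1*2352 = 903 - 2352 = -1449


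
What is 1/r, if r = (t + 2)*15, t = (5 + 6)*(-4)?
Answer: -1/630 ≈ -0.0015873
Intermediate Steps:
t = -44 (t = 11*(-4) = -44)
r = -630 (r = (-44 + 2)*15 = -42*15 = -630)
1/r = 1/(-630) = -1/630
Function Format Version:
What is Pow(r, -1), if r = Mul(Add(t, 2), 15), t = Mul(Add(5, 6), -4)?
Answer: Rational(-1, 630) ≈ -0.0015873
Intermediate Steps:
t = -44 (t = Mul(11, -4) = -44)
r = -630 (r = Mul(Add(-44, 2), 15) = Mul(-42, 15) = -630)
Pow(r, -1) = Pow(-630, -1) = Rational(-1, 630)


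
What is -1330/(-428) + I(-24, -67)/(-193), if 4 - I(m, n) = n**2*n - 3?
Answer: -64236435/41302 ≈ -1555.3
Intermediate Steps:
I(m, n) = 7 - n**3 (I(m, n) = 4 - (n**2*n - 3) = 4 - (n**3 - 3) = 4 - (-3 + n**3) = 4 + (3 - n**3) = 7 - n**3)
-1330/(-428) + I(-24, -67)/(-193) = -1330/(-428) + (7 - 1*(-67)**3)/(-193) = -1330*(-1/428) + (7 - 1*(-300763))*(-1/193) = 665/214 + (7 + 300763)*(-1/193) = 665/214 + 300770*(-1/193) = 665/214 - 300770/193 = -64236435/41302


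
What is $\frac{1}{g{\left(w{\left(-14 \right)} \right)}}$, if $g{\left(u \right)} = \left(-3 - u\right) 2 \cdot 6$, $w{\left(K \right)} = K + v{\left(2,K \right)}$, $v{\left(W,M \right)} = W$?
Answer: $\frac{1}{108} \approx 0.0092593$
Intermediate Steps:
$w{\left(K \right)} = 2 + K$ ($w{\left(K \right)} = K + 2 = 2 + K$)
$g{\left(u \right)} = -36 - 12 u$ ($g{\left(u \right)} = \left(-3 - u\right) 12 = -36 - 12 u$)
$\frac{1}{g{\left(w{\left(-14 \right)} \right)}} = \frac{1}{-36 - 12 \left(2 - 14\right)} = \frac{1}{-36 - -144} = \frac{1}{-36 + 144} = \frac{1}{108}$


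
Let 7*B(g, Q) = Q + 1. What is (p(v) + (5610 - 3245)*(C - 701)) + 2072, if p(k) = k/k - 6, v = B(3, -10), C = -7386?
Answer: -19123688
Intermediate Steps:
B(g, Q) = ⅐ + Q/7 (B(g, Q) = (Q + 1)/7 = (1 + Q)/7 = ⅐ + Q/7)
v = -9/7 (v = ⅐ + (⅐)*(-10) = ⅐ - 10/7 = -9/7 ≈ -1.2857)
p(k) = -5 (p(k) = 1 - 6 = -5)
(p(v) + (5610 - 3245)*(C - 701)) + 2072 = (-5 + (5610 - 3245)*(-7386 - 701)) + 2072 = (-5 + 2365*(-8087)) + 2072 = (-5 - 19125755) + 2072 = -19125760 + 2072 = -19123688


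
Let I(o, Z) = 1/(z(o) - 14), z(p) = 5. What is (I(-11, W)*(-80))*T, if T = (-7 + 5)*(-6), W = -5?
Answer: 320/3 ≈ 106.67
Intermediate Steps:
T = 12 (T = -2*(-6) = 12)
I(o, Z) = -⅑ (I(o, Z) = 1/(5 - 14) = 1/(-9) = -⅑)
(I(-11, W)*(-80))*T = -⅑*(-80)*12 = (80/9)*12 = 320/3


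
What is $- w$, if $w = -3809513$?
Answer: $3809513$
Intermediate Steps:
$- w = \left(-1\right) \left(-3809513\right) = 3809513$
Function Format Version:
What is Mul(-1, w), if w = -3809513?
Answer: 3809513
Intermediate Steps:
Mul(-1, w) = Mul(-1, -3809513) = 3809513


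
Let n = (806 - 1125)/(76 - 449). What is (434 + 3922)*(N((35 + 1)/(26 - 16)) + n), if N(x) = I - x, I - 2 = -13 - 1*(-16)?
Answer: 18321336/1865 ≈ 9823.8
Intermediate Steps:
n = 319/373 (n = -319/(-373) = -319*(-1/373) = 319/373 ≈ 0.85523)
I = 5 (I = 2 + (-13 - 1*(-16)) = 2 + (-13 + 16) = 2 + 3 = 5)
N(x) = 5 - x
(434 + 3922)*(N((35 + 1)/(26 - 16)) + n) = (434 + 3922)*((5 - (35 + 1)/(26 - 16)) + 319/373) = 4356*((5 - 36/10) + 319/373) = 4356*((5 - 1*18/5) + 319/373) = 4356*((5 - 18/5) + 319/373) = 4356*(7/5 + 319/373) = 4356*(4206/1865) = 18321336/1865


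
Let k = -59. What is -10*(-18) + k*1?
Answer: 121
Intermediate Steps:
-10*(-18) + k*1 = -10*(-18) - 59*1 = 180 - 59 = 121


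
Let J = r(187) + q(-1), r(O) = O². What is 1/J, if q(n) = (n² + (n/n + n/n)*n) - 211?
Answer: 1/34757 ≈ 2.8771e-5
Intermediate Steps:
q(n) = -211 + n² + 2*n (q(n) = (n² + (1 + 1)*n) - 211 = (n² + 2*n) - 211 = -211 + n² + 2*n)
J = 34757 (J = 187² + (-211 + (-1)² + 2*(-1)) = 34969 + (-211 + 1 - 2) = 34969 - 212 = 34757)
1/J = 1/34757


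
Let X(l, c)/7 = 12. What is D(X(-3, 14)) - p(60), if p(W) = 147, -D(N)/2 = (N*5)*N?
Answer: -70707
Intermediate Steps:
X(l, c) = 84 (X(l, c) = 7*12 = 84)
D(N) = -10*N**2 (D(N) = -2*N*5*N = -2*5*N*N = -10*N**2)
D(X(-3, 14)) - p(60) = -10*84**2 - 1*147 = -10*7056 - 147 = -70560 - 147 = -70707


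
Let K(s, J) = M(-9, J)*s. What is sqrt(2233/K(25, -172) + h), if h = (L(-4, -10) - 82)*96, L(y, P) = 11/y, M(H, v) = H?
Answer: I*sqrt(1832833)/15 ≈ 90.255*I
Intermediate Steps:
K(s, J) = -9*s
h = -8136 (h = (11/(-4) - 82)*96 = (11*(-1/4) - 82)*96 = (-11/4 - 82)*96 = -339/4*96 = -8136)
sqrt(2233/K(25, -172) + h) = sqrt(2233/((-9*25)) - 8136) = sqrt(2233/(-225) - 8136) = sqrt(2233*(-1/225) - 8136) = sqrt(-2233/225 - 8136) = sqrt(-1832833/225) = I*sqrt(1832833)/15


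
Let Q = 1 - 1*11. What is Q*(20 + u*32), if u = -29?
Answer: 9080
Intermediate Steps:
Q = -10 (Q = 1 - 11 = -10)
Q*(20 + u*32) = -10*(20 - 29*32) = -10*(20 - 928) = -10*(-908) = 9080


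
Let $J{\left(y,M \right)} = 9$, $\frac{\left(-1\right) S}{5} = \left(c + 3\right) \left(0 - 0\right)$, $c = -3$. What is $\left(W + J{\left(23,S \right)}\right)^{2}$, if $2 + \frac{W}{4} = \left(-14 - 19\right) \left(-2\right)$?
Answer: $70225$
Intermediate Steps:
$W = 256$ ($W = -8 + 4 \left(-14 - 19\right) \left(-2\right) = -8 + 4 \left(\left(-33\right) \left(-2\right)\right) = -8 + 4 \cdot 66 = -8 + 264 = 256$)
$S = 0$ ($S = - 5 \left(-3 + 3\right) \left(0 - 0\right) = - 5 \cdot 0 \left(0 + 0\right) = - 5 \cdot 0 \cdot 0 = \left(-5\right) 0 = 0$)
$\left(W + J{\left(23,S \right)}\right)^{2} = \left(256 + 9\right)^{2} = 265^{2} = 70225$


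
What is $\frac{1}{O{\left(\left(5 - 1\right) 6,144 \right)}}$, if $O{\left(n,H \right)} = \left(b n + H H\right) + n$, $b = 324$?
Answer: $\frac{1}{28536} \approx 3.5043 \cdot 10^{-5}$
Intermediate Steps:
$O{\left(n,H \right)} = H^{2} + 325 n$ ($O{\left(n,H \right)} = \left(324 n + H H\right) + n = \left(324 n + H^{2}\right) + n = \left(H^{2} + 324 n\right) + n = H^{2} + 325 n$)
$\frac{1}{O{\left(\left(5 - 1\right) 6,144 \right)}} = \frac{1}{144^{2} + 325 \left(5 - 1\right) 6} = \frac{1}{20736 + 325 \cdot 4 \cdot 6} = \frac{1}{20736 + 325 \cdot 24} = \frac{1}{20736 + 7800} = \frac{1}{28536}$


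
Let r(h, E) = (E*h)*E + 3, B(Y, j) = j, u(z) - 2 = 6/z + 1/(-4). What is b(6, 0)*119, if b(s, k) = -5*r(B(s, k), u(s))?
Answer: -1785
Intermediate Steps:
u(z) = 7/4 + 6/z (u(z) = 2 + (6/z + 1/(-4)) = 2 + (6/z + 1*(-1/4)) = 2 + (6/z - 1/4) = 2 + (-1/4 + 6/z) = 7/4 + 6/z)
r(h, E) = 3 + h*E**2 (r(h, E) = h*E**2 + 3 = 3 + h*E**2)
b(s, k) = -15 - 5*k*(7/4 + 6/s)**2 (b(s, k) = -5*(3 + k*(7/4 + 6/s)**2) = -15 - 5*k*(7/4 + 6/s)**2)
b(6, 0)*119 = (-15 - 5/16*0*(24 + 7*6)**2/6**2)*119 = (-15 - 5/16*0*1/36*(24 + 42)**2)*119 = (-15 - 5/16*0*1/36*66**2)*119 = (-15 - 5/16*0*1/36*4356)*119 = (-15 + 0)*119 = -15*119 = -1785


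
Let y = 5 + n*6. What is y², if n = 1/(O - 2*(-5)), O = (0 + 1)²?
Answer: 3721/121 ≈ 30.752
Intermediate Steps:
O = 1 (O = 1² = 1)
n = 1/11 (n = 1/(1 - 2*(-5)) = 1/(1 + 10) = 1/11 ≈ 0.090909)
y = 61/11 (y = 5 + (1/11)*6 = 5 + 6/11 = 61/11 ≈ 5.5455)
y² = (61/11)² = 3721/121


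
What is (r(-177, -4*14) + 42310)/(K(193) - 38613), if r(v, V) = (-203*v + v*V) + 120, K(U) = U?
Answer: -88273/38420 ≈ -2.2976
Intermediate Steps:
r(v, V) = 120 - 203*v + V*v (r(v, V) = (-203*v + V*v) + 120 = 120 - 203*v + V*v)
(r(-177, -4*14) + 42310)/(K(193) - 38613) = ((120 - 203*(-177) - 4*14*(-177)) + 42310)/(193 - 38613) = ((120 + 35931 - 56*(-177)) + 42310)/(-38420) = ((120 + 35931 + 9912) + 42310)*(-1/38420) = (45963 + 42310)*(-1/38420) = 88273*(-1/38420) = -88273/38420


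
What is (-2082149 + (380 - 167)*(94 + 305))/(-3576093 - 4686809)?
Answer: 998581/4131451 ≈ 0.24170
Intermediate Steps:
(-2082149 + (380 - 167)*(94 + 305))/(-3576093 - 4686809) = (-2082149 + 213*399)/(-8262902) = (-2082149 + 84987)*(-1/8262902) = -1997162*(-1/8262902) = 998581/4131451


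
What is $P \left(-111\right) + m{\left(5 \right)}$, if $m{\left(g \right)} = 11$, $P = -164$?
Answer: $18215$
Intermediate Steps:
$P \left(-111\right) + m{\left(5 \right)} = \left(-164\right) \left(-111\right) + 11 = 18204 + 11 = 18215$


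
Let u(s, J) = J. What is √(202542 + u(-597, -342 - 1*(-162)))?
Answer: √202362 ≈ 449.85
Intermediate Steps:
√(202542 + u(-597, -342 - 1*(-162))) = √(202542 + (-342 - 1*(-162))) = √(202542 + (-342 + 162)) = √(202542 - 180) = √202362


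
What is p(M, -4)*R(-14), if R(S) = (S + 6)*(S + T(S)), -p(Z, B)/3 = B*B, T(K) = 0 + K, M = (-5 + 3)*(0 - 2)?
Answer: -10752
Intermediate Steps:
M = 4 (M = -2*(-2) = 4)
T(K) = K
p(Z, B) = -3*B² (p(Z, B) = -3*B*B = -3*B²)
R(S) = 2*S*(6 + S) (R(S) = (S + 6)*(S + S) = (6 + S)*(2*S) = 2*S*(6 + S))
p(M, -4)*R(-14) = (-3*(-4)²)*(2*(-14)*(6 - 14)) = (-3*16)*(2*(-14)*(-8)) = -48*224 = -10752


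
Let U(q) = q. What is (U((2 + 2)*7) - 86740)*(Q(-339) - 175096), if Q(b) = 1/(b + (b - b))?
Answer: 1715670480680/113 ≈ 1.5183e+10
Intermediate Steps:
Q(b) = 1/b (Q(b) = 1/(b + 0) = 1/b)
(U((2 + 2)*7) - 86740)*(Q(-339) - 175096) = ((2 + 2)*7 - 86740)*(1/(-339) - 175096) = (4*7 - 86740)*(-1/339 - 175096) = (28 - 86740)*(-59357545/339) = -86712*(-59357545/339) = 1715670480680/113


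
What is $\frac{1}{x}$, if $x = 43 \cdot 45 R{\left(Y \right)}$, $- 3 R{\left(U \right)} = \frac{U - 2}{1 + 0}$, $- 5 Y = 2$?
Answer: $\frac{1}{1548} \approx 0.000646$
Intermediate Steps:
$Y = - \frac{2}{5}$ ($Y = \left(- \frac{1}{5}\right) 2 = - \frac{2}{5} \approx -0.4$)
$R{\left(U \right)} = \frac{2}{3} - \frac{U}{3}$ ($R{\left(U \right)} = - \frac{\left(U - 2\right) \frac{1}{1 + 0}}{3} = - \frac{\left(-2 + U\right) 1^{-1}}{3} = - \frac{\left(-2 + U\right) 1}{3} = - \frac{-2 + U}{3} = \frac{2}{3} - \frac{U}{3}$)
$x = 1548$ ($x = 43 \cdot 45 \left(\frac{2}{3} - - \frac{2}{15}\right) = 1935 \left(\frac{2}{3} + \frac{2}{15}\right) = 1935 \cdot \frac{4}{5} = 1548$)
$\frac{1}{x} = \frac{1}{1548}$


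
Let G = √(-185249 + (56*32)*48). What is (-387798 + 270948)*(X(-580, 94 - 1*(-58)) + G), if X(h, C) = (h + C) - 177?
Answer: 70694250 - 116850*I*√99233 ≈ 7.0694e+7 - 3.6809e+7*I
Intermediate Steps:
G = I*√99233 (G = √(-185249 + 1792*48) = √(-185249 + 86016) = √(-99233) = I*√99233 ≈ 315.01*I)
X(h, C) = -177 + C + h (X(h, C) = (C + h) - 177 = -177 + C + h)
(-387798 + 270948)*(X(-580, 94 - 1*(-58)) + G) = (-387798 + 270948)*((-177 + (94 - 1*(-58)) - 580) + I*√99233) = -116850*((-177 + (94 + 58) - 580) + I*√99233) = -116850*((-177 + 152 - 580) + I*√99233) = -116850*(-605 + I*√99233) = 70694250 - 116850*I*√99233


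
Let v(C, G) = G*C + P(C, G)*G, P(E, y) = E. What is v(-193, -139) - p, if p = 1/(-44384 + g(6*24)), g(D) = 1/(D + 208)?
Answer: 838245402570/15623167 ≈ 53654.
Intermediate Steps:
g(D) = 1/(208 + D)
v(C, G) = 2*C*G (v(C, G) = G*C + C*G = C*G + C*G = 2*C*G)
p = -352/15623167 (p = 1/(-44384 + 1/(208 + 6*24)) = 1/(-44384 + 1/(208 + 144)) = 1/(-44384 + 1/352) = 1/(-15623167/352) = -352/15623167 ≈ -2.2531e-5)
v(-193, -139) - p = 2*(-193)*(-139) - 1*(-352/15623167) = 53654 + 352/15623167 = 838245402570/15623167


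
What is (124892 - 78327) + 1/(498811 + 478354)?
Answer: 45501688226/977165 ≈ 46565.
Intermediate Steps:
(124892 - 78327) + 1/(498811 + 478354) = 46565 + 1/977165 = 45501688226/977165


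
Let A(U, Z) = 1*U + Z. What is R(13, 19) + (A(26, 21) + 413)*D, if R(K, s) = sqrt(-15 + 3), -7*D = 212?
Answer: -97520/7 + 2*I*sqrt(3) ≈ -13931.0 + 3.4641*I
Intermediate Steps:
D = -212/7 (D = -1/7*212 = -212/7 ≈ -30.286)
A(U, Z) = U + Z
R(K, s) = 2*I*sqrt(3) (R(K, s) = sqrt(-12) = 2*I*sqrt(3))
R(13, 19) + (A(26, 21) + 413)*D = 2*I*sqrt(3) + ((26 + 21) + 413)*(-212/7) = 2*I*sqrt(3) + (47 + 413)*(-212/7) = 2*I*sqrt(3) + 460*(-212/7) = 2*I*sqrt(3) - 97520/7 = -97520/7 + 2*I*sqrt(3)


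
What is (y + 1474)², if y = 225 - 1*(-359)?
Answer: 4235364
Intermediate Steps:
y = 584 (y = 225 + 359 = 584)
(y + 1474)² = (584 + 1474)² = 2058² = 4235364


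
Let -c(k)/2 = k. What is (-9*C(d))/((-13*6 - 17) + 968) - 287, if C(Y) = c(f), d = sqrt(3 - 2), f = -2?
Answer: -27843/97 ≈ -287.04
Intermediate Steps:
c(k) = -2*k
d = 1 (d = sqrt(1) = 1)
C(Y) = 4 (C(Y) = -2*(-2) = 4)
(-9*C(d))/((-13*6 - 17) + 968) - 287 = (-9*4)/((-13*6 - 17) + 968) - 287 = -36/((-78 - 17) + 968) - 287 = -36/(-95 + 968) - 287 = -36/873 - 287 = (1/873)*(-36) - 287 = -4/97 - 287 = -27843/97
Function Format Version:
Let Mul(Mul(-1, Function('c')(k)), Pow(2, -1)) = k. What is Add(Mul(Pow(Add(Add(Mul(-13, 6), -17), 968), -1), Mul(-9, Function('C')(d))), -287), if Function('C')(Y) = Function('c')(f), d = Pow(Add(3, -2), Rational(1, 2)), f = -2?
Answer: Rational(-27843, 97) ≈ -287.04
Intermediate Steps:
Function('c')(k) = Mul(-2, k)
d = 1 (d = Pow(1, Rational(1, 2)) = 1)
Function('C')(Y) = 4 (Function('C')(Y) = Mul(-2, -2) = 4)
Add(Mul(Pow(Add(Add(Mul(-13, 6), -17), 968), -1), Mul(-9, Function('C')(d))), -287) = Add(Mul(Pow(Add(Add(Mul(-13, 6), -17), 968), -1), Mul(-9, 4)), -287) = Add(Mul(Pow(Add(Add(-78, -17), 968), -1), -36), -287) = Add(Mul(Pow(Add(-95, 968), -1), -36), -287) = Add(Mul(Pow(873, -1), -36), -287) = Add(Mul(Rational(1, 873), -36), -287) = Add(Rational(-4, 97), -287) = Rational(-27843, 97)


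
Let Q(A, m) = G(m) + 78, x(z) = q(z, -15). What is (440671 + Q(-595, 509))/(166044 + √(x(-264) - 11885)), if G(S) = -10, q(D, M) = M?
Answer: 18295516629/6892655459 - 2203695*I*√119/13785310918 ≈ 2.6544 - 0.0017438*I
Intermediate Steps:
x(z) = -15
Q(A, m) = 68 (Q(A, m) = -10 + 78 = 68)
(440671 + Q(-595, 509))/(166044 + √(x(-264) - 11885)) = (440671 + 68)/(166044 + √(-15 - 11885)) = 440739/(166044 + √(-11900)) = 440739/(166044 + 10*I*√119)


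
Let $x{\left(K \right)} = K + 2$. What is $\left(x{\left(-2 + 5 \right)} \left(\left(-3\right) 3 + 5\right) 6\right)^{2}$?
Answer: $14400$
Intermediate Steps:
$x{\left(K \right)} = 2 + K$
$\left(x{\left(-2 + 5 \right)} \left(\left(-3\right) 3 + 5\right) 6\right)^{2} = \left(\left(2 + \left(-2 + 5\right)\right) \left(\left(-3\right) 3 + 5\right) 6\right)^{2} = \left(\left(2 + 3\right) \left(-9 + 5\right) 6\right)^{2} = \left(5 \left(-4\right) 6\right)^{2} = \left(\left(-20\right) 6\right)^{2} = \left(-120\right)^{2} = 14400$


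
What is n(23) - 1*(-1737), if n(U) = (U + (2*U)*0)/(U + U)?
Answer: 3475/2 ≈ 1737.5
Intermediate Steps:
n(U) = ½ (n(U) = (U + 0)/((2*U)) = U*(1/(2*U)) = ½)
n(23) - 1*(-1737) = ½ - 1*(-1737) = ½ + 1737 = 3475/2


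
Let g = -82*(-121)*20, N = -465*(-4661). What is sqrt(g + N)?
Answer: sqrt(2365805) ≈ 1538.1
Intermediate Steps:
N = 2167365
g = 198440 (g = 9922*20 = 198440)
sqrt(g + N) = sqrt(198440 + 2167365) = sqrt(2365805)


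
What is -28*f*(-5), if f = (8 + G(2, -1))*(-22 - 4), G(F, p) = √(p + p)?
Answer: -29120 - 3640*I*√2 ≈ -29120.0 - 5147.7*I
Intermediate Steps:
G(F, p) = √2*√p (G(F, p) = √(2*p) = √2*√p)
f = -208 - 26*I*√2 (f = (8 + √2*√(-1))*(-22 - 4) = (8 + √2*I)*(-26) = (8 + I*√2)*(-26) = -208 - 26*I*√2 ≈ -208.0 - 36.77*I)
-28*f*(-5) = -28*(-208 - 26*I*√2)*(-5) = (5824 + 728*I*√2)*(-5) = -29120 - 3640*I*√2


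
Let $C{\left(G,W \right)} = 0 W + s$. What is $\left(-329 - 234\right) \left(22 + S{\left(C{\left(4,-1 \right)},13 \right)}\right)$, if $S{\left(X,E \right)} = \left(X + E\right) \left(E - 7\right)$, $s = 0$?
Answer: $-56300$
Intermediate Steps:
$C{\left(G,W \right)} = 0$ ($C{\left(G,W \right)} = 0 W + 0 = 0 + 0 = 0$)
$S{\left(X,E \right)} = \left(-7 + E\right) \left(E + X\right)$ ($S{\left(X,E \right)} = \left(E + X\right) \left(-7 + E\right) = \left(-7 + E\right) \left(E + X\right)$)
$\left(-329 - 234\right) \left(22 + S{\left(C{\left(4,-1 \right)},13 \right)}\right) = \left(-329 - 234\right) \left(22 + \left(13^{2} - 91 - 0 + 13 \cdot 0\right)\right) = - 563 \left(22 + \left(169 - 91 + 0 + 0\right)\right) = - 563 \left(22 + 78\right) = \left(-563\right) 100 = -56300$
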